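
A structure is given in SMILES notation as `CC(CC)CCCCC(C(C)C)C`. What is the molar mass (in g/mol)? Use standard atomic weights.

Atom tally by fragment:
  CH3 → C:1 H:3
  CH(C2H5) → C:3 H:6
  CH2 → C:1 H:2
  CH2 → C:1 H:2
  CH2 → C:1 H:2
  CH2 → C:1 H:2
  CH(CH(CH3)2) → C:4 H:8
  CH3 → C:1 H:3
Element totals:
  C: 13
  H: 28
Molecular formula: C13H28.
  M = 13(12.011) + 28(1.008)
    = 156.143 + 28.224 = 184.367

184.37 g/mol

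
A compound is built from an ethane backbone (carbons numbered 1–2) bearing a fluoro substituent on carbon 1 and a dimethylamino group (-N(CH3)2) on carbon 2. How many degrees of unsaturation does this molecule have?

Atom tally by fragment:
  FCH2 → C:1 H:2 F:1
  CH2N(CH3)2 → C:3 H:8 N:1
Element totals:
  C: 4
  H: 10
  F: 1
  N: 1
Molecular formula: C4H10FN.
DoU = (2C + 2 + N − H − X) / 2 = (2·4 + 2 + 1 − 10 − 1) / 2 = 0.

0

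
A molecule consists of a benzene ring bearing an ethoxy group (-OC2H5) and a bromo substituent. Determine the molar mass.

201.06 g/mol

Atom tally by fragment:
  benzene ring core → C:6 H:6
  (− 2 ring H displaced by substituents)
  + OC2H5 → C:2 H:5 O:1
  + Br → Br:1
Element totals:
  C: 8
  H: 9
  Br: 1
  O: 1
Molecular formula: C8H9BrO.
  M = 8(12.011) + 9(1.008) + 79.904 + 15.999
    = 96.088 + 9.072 + 79.904 + 15.999 = 201.063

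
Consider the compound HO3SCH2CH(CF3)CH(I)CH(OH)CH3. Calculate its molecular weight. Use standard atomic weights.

362.10 g/mol

Atom tally by fragment:
  HO3SCH2 → C:1 H:3 S:1 O:3
  CH(CF3) → C:2 H:1 F:3
  CH(I) → C:1 H:1 I:1
  CH(OH) → C:1 H:2 O:1
  CH3 → C:1 H:3
Element totals:
  C: 6
  H: 10
  F: 3
  I: 1
  O: 4
  S: 1
Molecular formula: C6H10F3IO4S.
  M = 6(12.011) + 10(1.008) + 3(18.998) + 126.904 + 4(15.999) + 32.06
    = 72.066 + 10.080 + 56.994 + 126.904 + 63.996 + 32.060 = 362.100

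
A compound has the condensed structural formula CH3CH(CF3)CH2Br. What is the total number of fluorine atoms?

Atom tally by fragment:
  CH3 → C:1 H:3
  CH(CF3) → C:2 H:1 F:3
  CH2Br → C:1 H:2 Br:1
Element totals:
  C: 4
  H: 6
  Br: 1
  F: 3

3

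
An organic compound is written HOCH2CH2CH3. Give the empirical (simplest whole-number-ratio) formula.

C3H8O

Atom tally by fragment:
  HOCH2CH2 → C:2 H:5 O:1
  CH3 → C:1 H:3
Element totals:
  C: 3
  H: 8
  O: 1
Molecular formula: C3H8O.
gcd of subscripts (3, 8, 1) = 1, so the empirical formula equals the molecular formula.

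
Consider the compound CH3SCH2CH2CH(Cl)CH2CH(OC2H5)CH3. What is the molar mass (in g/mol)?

Atom tally by fragment:
  CH3SCH2 → C:2 H:5 S:1
  CH2 → C:1 H:2
  CH(Cl) → C:1 H:1 Cl:1
  CH2 → C:1 H:2
  CH(OC2H5) → C:3 H:6 O:1
  CH3 → C:1 H:3
Element totals:
  C: 9
  H: 19
  Cl: 1
  O: 1
  S: 1
Molecular formula: C9H19ClOS.
  M = 9(12.011) + 19(1.008) + 35.45 + 15.999 + 32.06
    = 108.099 + 19.152 + 35.450 + 15.999 + 32.060 = 210.760

210.76 g/mol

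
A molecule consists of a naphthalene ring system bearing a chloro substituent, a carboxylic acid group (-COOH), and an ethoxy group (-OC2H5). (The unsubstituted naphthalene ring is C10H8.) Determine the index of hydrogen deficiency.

Atom tally by fragment:
  naphthalene ring system core → C:10 H:8
  (− 3 ring H displaced by substituents)
  + Cl → Cl:1
  + COOH → C:1 H:1 O:2
  + OC2H5 → C:2 H:5 O:1
Element totals:
  C: 13
  H: 11
  Cl: 1
  O: 3
Molecular formula: C13H11ClO3.
DoU = (2C + 2 + N − H − X) / 2 = (2·13 + 2 + 0 − 11 − 1) / 2 = 8.

8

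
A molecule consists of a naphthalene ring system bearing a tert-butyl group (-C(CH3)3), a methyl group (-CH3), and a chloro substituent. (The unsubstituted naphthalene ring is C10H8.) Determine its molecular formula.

Atom tally by fragment:
  naphthalene ring system core → C:10 H:8
  (− 3 ring H displaced by substituents)
  + C(CH3)3 → C:4 H:9
  + CH3 → C:1 H:3
  + Cl → Cl:1
Element totals:
  C: 15
  H: 17
  Cl: 1

C15H17Cl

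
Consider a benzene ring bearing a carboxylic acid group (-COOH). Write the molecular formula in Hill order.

C7H6O2

Atom tally by fragment:
  benzene ring core → C:6 H:6
  (− 1 ring H displaced by substituents)
  + COOH → C:1 H:1 O:2
Element totals:
  C: 7
  H: 6
  O: 2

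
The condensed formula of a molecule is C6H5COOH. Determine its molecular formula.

Element totals:
  C: 7
  H: 6
  O: 2

C7H6O2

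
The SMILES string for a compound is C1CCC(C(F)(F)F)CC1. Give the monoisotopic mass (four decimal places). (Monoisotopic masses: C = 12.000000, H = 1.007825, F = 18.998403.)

Atom tally by fragment:
  cyclohexane ring core → C:6 H:12
  (− 1 ring H displaced by substituents)
  + CF3 → C:1 F:3
Element totals:
  C: 7
  H: 11
  F: 3
Molecular formula: C7H11F3.
  M = 7(12.0) + 11(1.007825) + 3(18.998403)
    = 84.000000 + 11.086075 + 56.995209 = 152.081284

152.0813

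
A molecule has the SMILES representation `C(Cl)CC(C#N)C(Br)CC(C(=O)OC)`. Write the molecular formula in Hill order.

C9H13BrClNO2

Atom tally by fragment:
  ClCH2 → C:1 H:2 Cl:1
  CH2 → C:1 H:2
  CH(CN) → C:2 H:1 N:1
  CH(Br) → C:1 H:1 Br:1
  CH2 → C:1 H:2
  CH2COOCH3 → C:3 H:5 O:2
Element totals:
  C: 9
  H: 13
  Br: 1
  Cl: 1
  N: 1
  O: 2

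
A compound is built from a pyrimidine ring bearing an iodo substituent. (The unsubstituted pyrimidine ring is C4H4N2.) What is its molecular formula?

Atom tally by fragment:
  pyrimidine ring core → C:4 H:4 N:2
  (− 1 ring H displaced by substituents)
  + I → I:1
Element totals:
  C: 4
  H: 3
  I: 1
  N: 2

C4H3IN2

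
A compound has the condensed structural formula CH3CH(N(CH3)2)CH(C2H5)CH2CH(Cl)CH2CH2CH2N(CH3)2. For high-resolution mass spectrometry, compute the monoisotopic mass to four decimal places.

262.2176

Atom tally by fragment:
  CH3 → C:1 H:3
  CH(N(CH3)2) → C:3 H:7 N:1
  CH(C2H5) → C:3 H:6
  CH2 → C:1 H:2
  CH(Cl) → C:1 H:1 Cl:1
  CH2 → C:1 H:2
  CH2 → C:1 H:2
  CH2N(CH3)2 → C:3 H:8 N:1
Element totals:
  C: 14
  H: 31
  Cl: 1
  N: 2
Molecular formula: C14H31ClN2.
  M = 14(12.0) + 31(1.007825) + 34.968853 + 2(14.003074)
    = 168.000000 + 31.242575 + 34.968853 + 28.006148 = 262.217576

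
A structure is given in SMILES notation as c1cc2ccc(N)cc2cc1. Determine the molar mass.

143.19 g/mol

Atom tally by fragment:
  naphthalene ring system core → C:10 H:8
  (− 1 ring H displaced by substituents)
  + NH2 → N:1 H:2
Element totals:
  C: 10
  H: 9
  N: 1
Molecular formula: C10H9N.
  M = 10(12.011) + 9(1.008) + 14.007
    = 120.110 + 9.072 + 14.007 = 143.189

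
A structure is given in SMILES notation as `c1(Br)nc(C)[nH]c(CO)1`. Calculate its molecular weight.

191.03 g/mol

Atom tally by fragment:
  imidazole ring core → C:3 H:4 N:2
  (− 3 ring H displaced by substituents)
  + Br → Br:1
  + CH3 → C:1 H:3
  + CH2OH → C:1 H:3 O:1
Element totals:
  C: 5
  H: 7
  Br: 1
  N: 2
  O: 1
Molecular formula: C5H7BrN2O.
  M = 5(12.011) + 7(1.008) + 79.904 + 2(14.007) + 15.999
    = 60.055 + 7.056 + 79.904 + 28.014 + 15.999 = 191.028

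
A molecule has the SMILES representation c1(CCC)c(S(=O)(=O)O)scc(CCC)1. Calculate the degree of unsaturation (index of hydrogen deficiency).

3

Atom tally by fragment:
  thiophene ring core → C:4 H:4 S:1
  (− 3 ring H displaced by substituents)
  + CH2CH2CH3 → C:3 H:7
  + SO3H → S:1 O:3 H:1
  + CH2CH2CH3 → C:3 H:7
Element totals:
  C: 10
  H: 16
  O: 3
  S: 2
Molecular formula: C10H16O3S2.
DoU = (2C + 2 + N − H − X) / 2 = (2·10 + 2 + 0 − 16 − 0) / 2 = 3.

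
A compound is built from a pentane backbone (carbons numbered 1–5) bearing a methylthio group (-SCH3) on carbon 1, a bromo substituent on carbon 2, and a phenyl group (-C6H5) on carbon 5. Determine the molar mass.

Atom tally by fragment:
  CH3SCH2 → C:2 H:5 S:1
  CH(Br) → C:1 H:1 Br:1
  CH2 → C:1 H:2
  CH2 → C:1 H:2
  CH2C6H5 → C:7 H:7
Element totals:
  C: 12
  H: 17
  Br: 1
  S: 1
Molecular formula: C12H17BrS.
  M = 12(12.011) + 17(1.008) + 79.904 + 32.06
    = 144.132 + 17.136 + 79.904 + 32.060 = 273.232

273.23 g/mol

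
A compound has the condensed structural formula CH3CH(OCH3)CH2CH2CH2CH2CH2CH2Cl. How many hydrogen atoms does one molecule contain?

Element totals:
  C: 9
  H: 19
  Cl: 1
  O: 1

19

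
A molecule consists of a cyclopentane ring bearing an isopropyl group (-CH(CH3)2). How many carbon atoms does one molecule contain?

Atom tally by fragment:
  cyclopentane ring core → C:5 H:10
  (− 1 ring H displaced by substituents)
  + CH(CH3)2 → C:3 H:7
Element totals:
  C: 8
  H: 16

8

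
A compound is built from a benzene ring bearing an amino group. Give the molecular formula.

Atom tally by fragment:
  benzene ring core → C:6 H:6
  (− 1 ring H displaced by substituents)
  + NH2 → N:1 H:2
Element totals:
  C: 6
  H: 7
  N: 1

C6H7N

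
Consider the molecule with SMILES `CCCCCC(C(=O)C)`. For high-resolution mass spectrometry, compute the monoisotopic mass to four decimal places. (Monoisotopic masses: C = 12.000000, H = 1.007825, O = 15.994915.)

Atom tally by fragment:
  CH3 → C:1 H:3
  CH2 → C:1 H:2
  CH2 → C:1 H:2
  CH2 → C:1 H:2
  CH2 → C:1 H:2
  CH2COCH3 → C:3 H:5 O:1
Element totals:
  C: 8
  H: 16
  O: 1
Molecular formula: C8H16O.
  M = 8(12.0) + 16(1.007825) + 15.994915
    = 96.000000 + 16.125200 + 15.994915 = 128.120115

128.1201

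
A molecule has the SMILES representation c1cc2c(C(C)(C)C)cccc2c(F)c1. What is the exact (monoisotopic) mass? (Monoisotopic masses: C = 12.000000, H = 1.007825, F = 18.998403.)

Atom tally by fragment:
  naphthalene ring system core → C:10 H:8
  (− 2 ring H displaced by substituents)
  + C(CH3)3 → C:4 H:9
  + F → F:1
Element totals:
  C: 14
  H: 15
  F: 1
Molecular formula: C14H15F.
  M = 14(12.0) + 15(1.007825) + 18.998403
    = 168.000000 + 15.117375 + 18.998403 = 202.115778

202.1158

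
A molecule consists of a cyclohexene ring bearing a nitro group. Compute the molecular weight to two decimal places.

Atom tally by fragment:
  cyclohexene ring core → C:6 H:10
  (− 1 ring H displaced by substituents)
  + NO2 → N:1 O:2
Element totals:
  C: 6
  H: 9
  N: 1
  O: 2
Molecular formula: C6H9NO2.
  M = 6(12.011) + 9(1.008) + 14.007 + 2(15.999)
    = 72.066 + 9.072 + 14.007 + 31.998 = 127.143

127.14 g/mol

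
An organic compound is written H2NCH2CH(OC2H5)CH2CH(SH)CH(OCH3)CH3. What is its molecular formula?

Atom tally by fragment:
  H2NCH2 → C:1 H:4 N:1
  CH(OC2H5) → C:3 H:6 O:1
  CH2 → C:1 H:2
  CH(SH) → C:1 H:2 S:1
  CH(OCH3) → C:2 H:4 O:1
  CH3 → C:1 H:3
Element totals:
  C: 9
  H: 21
  N: 1
  O: 2
  S: 1

C9H21NO2S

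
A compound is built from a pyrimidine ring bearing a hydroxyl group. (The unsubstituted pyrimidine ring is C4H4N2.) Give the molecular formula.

C4H4N2O

Atom tally by fragment:
  pyrimidine ring core → C:4 H:4 N:2
  (− 1 ring H displaced by substituents)
  + OH → O:1 H:1
Element totals:
  C: 4
  H: 4
  N: 2
  O: 1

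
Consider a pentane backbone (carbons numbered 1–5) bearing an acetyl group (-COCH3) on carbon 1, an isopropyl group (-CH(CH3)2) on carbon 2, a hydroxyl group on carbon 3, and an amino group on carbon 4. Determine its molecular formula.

Atom tally by fragment:
  CH3COCH2 → C:3 H:5 O:1
  CH(CH(CH3)2) → C:4 H:8
  CH(OH) → C:1 H:2 O:1
  CH(NH2) → C:1 H:3 N:1
  CH3 → C:1 H:3
Element totals:
  C: 10
  H: 21
  N: 1
  O: 2

C10H21NO2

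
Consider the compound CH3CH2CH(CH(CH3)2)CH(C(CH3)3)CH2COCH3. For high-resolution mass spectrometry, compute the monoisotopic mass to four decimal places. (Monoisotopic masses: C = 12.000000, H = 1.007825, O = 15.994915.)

Atom tally by fragment:
  CH3 → C:1 H:3
  CH2 → C:1 H:2
  CH(CH(CH3)2) → C:4 H:8
  CH(C(CH3)3) → C:5 H:10
  CH2COCH3 → C:3 H:5 O:1
Element totals:
  C: 14
  H: 28
  O: 1
Molecular formula: C14H28O.
  M = 14(12.0) + 28(1.007825) + 15.994915
    = 168.000000 + 28.219100 + 15.994915 = 212.214015

212.2140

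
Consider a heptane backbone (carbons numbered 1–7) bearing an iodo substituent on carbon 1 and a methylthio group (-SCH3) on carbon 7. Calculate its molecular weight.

272.19 g/mol

Atom tally by fragment:
  ICH2 → C:1 H:2 I:1
  CH2 → C:1 H:2
  CH2 → C:1 H:2
  CH2 → C:1 H:2
  CH2 → C:1 H:2
  CH2 → C:1 H:2
  CH2SCH3 → C:2 H:5 S:1
Element totals:
  C: 8
  H: 17
  I: 1
  S: 1
Molecular formula: C8H17IS.
  M = 8(12.011) + 17(1.008) + 126.904 + 32.06
    = 96.088 + 17.136 + 126.904 + 32.060 = 272.188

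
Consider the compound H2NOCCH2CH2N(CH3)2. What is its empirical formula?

Element totals:
  C: 5
  H: 12
  N: 2
  O: 1
Molecular formula: C5H12N2O.
gcd of subscripts (5, 12, 2, 1) = 1, so the empirical formula equals the molecular formula.

C5H12N2O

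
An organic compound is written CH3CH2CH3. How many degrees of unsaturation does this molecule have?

0

Atom tally by fragment:
  CH3 → C:1 H:3
  CH2 → C:1 H:2
  CH3 → C:1 H:3
Element totals:
  C: 3
  H: 8
Molecular formula: C3H8.
DoU = (2C + 2 + N − H − X) / 2 = (2·3 + 2 + 0 − 8 − 0) / 2 = 0.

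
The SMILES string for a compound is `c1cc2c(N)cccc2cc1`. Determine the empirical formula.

Atom tally by fragment:
  naphthalene ring system core → C:10 H:8
  (− 1 ring H displaced by substituents)
  + NH2 → N:1 H:2
Element totals:
  C: 10
  H: 9
  N: 1
Molecular formula: C10H9N.
gcd of subscripts (10, 9, 1) = 1, so the empirical formula equals the molecular formula.

C10H9N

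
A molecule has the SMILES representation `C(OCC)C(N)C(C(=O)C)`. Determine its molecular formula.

C7H15NO2

Atom tally by fragment:
  C2H5OCH2 → C:3 H:7 O:1
  CH(NH2) → C:1 H:3 N:1
  CH2COCH3 → C:3 H:5 O:1
Element totals:
  C: 7
  H: 15
  N: 1
  O: 2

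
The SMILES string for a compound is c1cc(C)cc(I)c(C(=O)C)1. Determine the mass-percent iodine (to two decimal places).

48.80%

Atom tally by fragment:
  benzene ring core → C:6 H:6
  (− 3 ring H displaced by substituents)
  + CH3 → C:1 H:3
  + I → I:1
  + COCH3 → C:2 H:3 O:1
Element totals:
  C: 9
  H: 9
  I: 1
  O: 1
Molecular formula: C9H9IO.
Molar mass = 260.074 g/mol.
Mass from I: 1 × 126.904 = 126.904 g/mol.
%I = 126.904 / 260.074 × 100 = 48.80%.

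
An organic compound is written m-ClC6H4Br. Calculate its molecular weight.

191.45 g/mol

Element totals:
  C: 6
  H: 4
  Br: 1
  Cl: 1
Molecular formula: C6H4BrCl.
  M = 6(12.011) + 4(1.008) + 79.904 + 35.45
    = 72.066 + 4.032 + 79.904 + 35.450 = 191.452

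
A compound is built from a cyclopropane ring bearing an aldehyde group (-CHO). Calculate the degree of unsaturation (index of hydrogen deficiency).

Atom tally by fragment:
  cyclopropane ring core → C:3 H:6
  (− 1 ring H displaced by substituents)
  + CHO → C:1 H:1 O:1
Element totals:
  C: 4
  H: 6
  O: 1
Molecular formula: C4H6O.
DoU = (2C + 2 + N − H − X) / 2 = (2·4 + 2 + 0 − 6 − 0) / 2 = 2.

2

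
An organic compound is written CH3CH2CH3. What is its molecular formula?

Atom tally by fragment:
  CH3 → C:1 H:3
  CH2 → C:1 H:2
  CH3 → C:1 H:3
Element totals:
  C: 3
  H: 8

C3H8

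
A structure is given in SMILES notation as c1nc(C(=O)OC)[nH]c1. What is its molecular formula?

Atom tally by fragment:
  imidazole ring core → C:3 H:4 N:2
  (− 1 ring H displaced by substituents)
  + COOCH3 → C:2 H:3 O:2
Element totals:
  C: 5
  H: 6
  N: 2
  O: 2

C5H6N2O2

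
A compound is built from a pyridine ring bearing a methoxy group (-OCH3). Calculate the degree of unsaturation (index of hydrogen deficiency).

Atom tally by fragment:
  pyridine ring core → C:5 H:5 N:1
  (− 1 ring H displaced by substituents)
  + OCH3 → C:1 H:3 O:1
Element totals:
  C: 6
  H: 7
  N: 1
  O: 1
Molecular formula: C6H7NO.
DoU = (2C + 2 + N − H − X) / 2 = (2·6 + 2 + 1 − 7 − 0) / 2 = 4.

4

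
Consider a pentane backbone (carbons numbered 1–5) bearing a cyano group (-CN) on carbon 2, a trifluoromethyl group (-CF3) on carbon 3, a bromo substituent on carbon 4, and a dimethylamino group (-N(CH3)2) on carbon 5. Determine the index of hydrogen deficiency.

2

Atom tally by fragment:
  CH3 → C:1 H:3
  CH(CN) → C:2 H:1 N:1
  CH(CF3) → C:2 H:1 F:3
  CH(Br) → C:1 H:1 Br:1
  CH2N(CH3)2 → C:3 H:8 N:1
Element totals:
  C: 9
  H: 14
  Br: 1
  F: 3
  N: 2
Molecular formula: C9H14BrF3N2.
DoU = (2C + 2 + N − H − X) / 2 = (2·9 + 2 + 2 − 14 − 4) / 2 = 2.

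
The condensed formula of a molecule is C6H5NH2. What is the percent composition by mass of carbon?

77.38%

Atom tally by fragment:
  benzene ring core → C:6 H:6
  (− 1 ring H displaced by substituents)
  + NH2 → N:1 H:2
Element totals:
  C: 6
  H: 7
  N: 1
Molecular formula: C6H7N.
Molar mass = 93.129 g/mol.
Mass from C: 6 × 12.011 = 72.066 g/mol.
%C = 72.066 / 93.129 × 100 = 77.38%.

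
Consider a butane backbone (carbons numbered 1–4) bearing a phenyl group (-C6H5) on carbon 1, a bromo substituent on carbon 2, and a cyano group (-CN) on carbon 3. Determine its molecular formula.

C11H12BrN

Atom tally by fragment:
  C6H5CH2 → C:7 H:7
  CH(Br) → C:1 H:1 Br:1
  CH(CN) → C:2 H:1 N:1
  CH3 → C:1 H:3
Element totals:
  C: 11
  H: 12
  Br: 1
  N: 1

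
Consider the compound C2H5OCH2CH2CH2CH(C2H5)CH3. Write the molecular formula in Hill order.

Atom tally by fragment:
  C2H5OCH2 → C:3 H:7 O:1
  CH2 → C:1 H:2
  CH2 → C:1 H:2
  CH(C2H5) → C:3 H:6
  CH3 → C:1 H:3
Element totals:
  C: 9
  H: 20
  O: 1

C9H20O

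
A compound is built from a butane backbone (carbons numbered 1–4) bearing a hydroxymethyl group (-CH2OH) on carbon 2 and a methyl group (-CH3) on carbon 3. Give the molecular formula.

C6H14O

Atom tally by fragment:
  CH3 → C:1 H:3
  CH(CH2OH) → C:2 H:4 O:1
  CH(CH3) → C:2 H:4
  CH3 → C:1 H:3
Element totals:
  C: 6
  H: 14
  O: 1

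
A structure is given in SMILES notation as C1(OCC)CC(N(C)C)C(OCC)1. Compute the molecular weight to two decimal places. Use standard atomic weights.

187.28 g/mol

Atom tally by fragment:
  cyclobutane ring core → C:4 H:8
  (− 3 ring H displaced by substituents)
  + OC2H5 → C:2 H:5 O:1
  + N(CH3)2 → N:1 C:2 H:6
  + OC2H5 → C:2 H:5 O:1
Element totals:
  C: 10
  H: 21
  N: 1
  O: 2
Molecular formula: C10H21NO2.
  M = 10(12.011) + 21(1.008) + 14.007 + 2(15.999)
    = 120.110 + 21.168 + 14.007 + 31.998 = 187.283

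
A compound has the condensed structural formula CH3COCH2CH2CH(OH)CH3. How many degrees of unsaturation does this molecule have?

Atom tally by fragment:
  CH3COCH2 → C:3 H:5 O:1
  CH2 → C:1 H:2
  CH(OH) → C:1 H:2 O:1
  CH3 → C:1 H:3
Element totals:
  C: 6
  H: 12
  O: 2
Molecular formula: C6H12O2.
DoU = (2C + 2 + N − H − X) / 2 = (2·6 + 2 + 0 − 12 − 0) / 2 = 1.

1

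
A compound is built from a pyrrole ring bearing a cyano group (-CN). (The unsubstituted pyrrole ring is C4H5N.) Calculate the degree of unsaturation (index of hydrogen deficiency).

Atom tally by fragment:
  pyrrole ring core → C:4 H:5 N:1
  (− 1 ring H displaced by substituents)
  + CN → C:1 N:1
Element totals:
  C: 5
  H: 4
  N: 2
Molecular formula: C5H4N2.
DoU = (2C + 2 + N − H − X) / 2 = (2·5 + 2 + 2 − 4 − 0) / 2 = 5.

5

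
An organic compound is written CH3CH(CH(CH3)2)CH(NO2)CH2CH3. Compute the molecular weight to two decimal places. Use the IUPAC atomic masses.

159.23 g/mol

Element totals:
  C: 8
  H: 17
  N: 1
  O: 2
Molecular formula: C8H17NO2.
  M = 8(12.011) + 17(1.008) + 14.007 + 2(15.999)
    = 96.088 + 17.136 + 14.007 + 31.998 = 159.229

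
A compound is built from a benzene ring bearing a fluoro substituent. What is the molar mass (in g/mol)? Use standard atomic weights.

96.10 g/mol

Atom tally by fragment:
  benzene ring core → C:6 H:6
  (− 1 ring H displaced by substituents)
  + F → F:1
Element totals:
  C: 6
  H: 5
  F: 1
Molecular formula: C6H5F.
  M = 6(12.011) + 5(1.008) + 18.998
    = 72.066 + 5.040 + 18.998 = 96.104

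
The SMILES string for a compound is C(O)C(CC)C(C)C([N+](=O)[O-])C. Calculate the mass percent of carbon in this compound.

Atom tally by fragment:
  HOCH2 → C:1 H:3 O:1
  CH(C2H5) → C:3 H:6
  CH(CH3) → C:2 H:4
  CH(NO2) → C:1 H:1 N:1 O:2
  CH3 → C:1 H:3
Element totals:
  C: 8
  H: 17
  N: 1
  O: 3
Molecular formula: C8H17NO3.
Molar mass = 175.228 g/mol.
Mass from C: 8 × 12.011 = 96.088 g/mol.
%C = 96.088 / 175.228 × 100 = 54.84%.

54.84%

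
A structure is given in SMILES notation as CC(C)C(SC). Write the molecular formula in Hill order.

C5H12S

Atom tally by fragment:
  CH3 → C:1 H:3
  CH(CH3) → C:2 H:4
  CH2SCH3 → C:2 H:5 S:1
Element totals:
  C: 5
  H: 12
  S: 1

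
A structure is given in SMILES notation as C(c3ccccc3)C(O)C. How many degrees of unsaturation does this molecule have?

4

Atom tally by fragment:
  C6H5CH2 → C:7 H:7
  CH(OH) → C:1 H:2 O:1
  CH3 → C:1 H:3
Element totals:
  C: 9
  H: 12
  O: 1
Molecular formula: C9H12O.
DoU = (2C + 2 + N − H − X) / 2 = (2·9 + 2 + 0 − 12 − 0) / 2 = 4.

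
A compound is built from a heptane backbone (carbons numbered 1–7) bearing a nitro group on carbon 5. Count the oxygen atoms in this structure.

Atom tally by fragment:
  CH3 → C:1 H:3
  CH2 → C:1 H:2
  CH2 → C:1 H:2
  CH2 → C:1 H:2
  CH(NO2) → C:1 H:1 N:1 O:2
  CH2 → C:1 H:2
  CH3 → C:1 H:3
Element totals:
  C: 7
  H: 15
  N: 1
  O: 2

2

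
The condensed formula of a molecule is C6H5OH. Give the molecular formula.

Atom tally by fragment:
  benzene ring core → C:6 H:6
  (− 1 ring H displaced by substituents)
  + OH → O:1 H:1
Element totals:
  C: 6
  H: 6
  O: 1

C6H6O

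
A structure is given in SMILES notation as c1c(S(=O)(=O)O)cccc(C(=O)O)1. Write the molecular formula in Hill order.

Atom tally by fragment:
  benzene ring core → C:6 H:6
  (− 2 ring H displaced by substituents)
  + SO3H → S:1 O:3 H:1
  + COOH → C:1 H:1 O:2
Element totals:
  C: 7
  H: 6
  O: 5
  S: 1

C7H6O5S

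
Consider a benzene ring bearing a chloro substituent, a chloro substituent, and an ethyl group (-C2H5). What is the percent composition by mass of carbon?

Atom tally by fragment:
  benzene ring core → C:6 H:6
  (− 3 ring H displaced by substituents)
  + Cl → Cl:1
  + Cl → Cl:1
  + C2H5 → C:2 H:5
Element totals:
  C: 8
  H: 8
  Cl: 2
Molecular formula: C8H8Cl2.
Molar mass = 175.052 g/mol.
Mass from C: 8 × 12.011 = 96.088 g/mol.
%C = 96.088 / 175.052 × 100 = 54.89%.

54.89%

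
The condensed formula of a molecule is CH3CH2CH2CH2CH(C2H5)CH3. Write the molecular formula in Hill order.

C8H18

Atom tally by fragment:
  CH3 → C:1 H:3
  CH2 → C:1 H:2
  CH2 → C:1 H:2
  CH2 → C:1 H:2
  CH(C2H5) → C:3 H:6
  CH3 → C:1 H:3
Element totals:
  C: 8
  H: 18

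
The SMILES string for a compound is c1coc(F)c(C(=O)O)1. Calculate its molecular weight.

Atom tally by fragment:
  furan ring core → C:4 H:4 O:1
  (− 2 ring H displaced by substituents)
  + F → F:1
  + COOH → C:1 H:1 O:2
Element totals:
  C: 5
  H: 3
  F: 1
  O: 3
Molecular formula: C5H3FO3.
  M = 5(12.011) + 3(1.008) + 18.998 + 3(15.999)
    = 60.055 + 3.024 + 18.998 + 47.997 = 130.074

130.07 g/mol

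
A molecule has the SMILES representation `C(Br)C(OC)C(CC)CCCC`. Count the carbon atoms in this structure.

Atom tally by fragment:
  BrCH2 → C:1 H:2 Br:1
  CH(OCH3) → C:2 H:4 O:1
  CH(C2H5) → C:3 H:6
  CH2 → C:1 H:2
  CH2 → C:1 H:2
  CH2 → C:1 H:2
  CH3 → C:1 H:3
Element totals:
  C: 10
  H: 21
  Br: 1
  O: 1

10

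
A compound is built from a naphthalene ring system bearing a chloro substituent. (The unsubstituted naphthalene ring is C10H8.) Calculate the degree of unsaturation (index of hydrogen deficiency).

Atom tally by fragment:
  naphthalene ring system core → C:10 H:8
  (− 1 ring H displaced by substituents)
  + Cl → Cl:1
Element totals:
  C: 10
  H: 7
  Cl: 1
Molecular formula: C10H7Cl.
DoU = (2C + 2 + N − H − X) / 2 = (2·10 + 2 + 0 − 7 − 1) / 2 = 7.

7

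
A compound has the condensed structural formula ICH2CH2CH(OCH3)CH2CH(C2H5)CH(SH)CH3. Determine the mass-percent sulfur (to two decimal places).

Atom tally by fragment:
  ICH2 → C:1 H:2 I:1
  CH2 → C:1 H:2
  CH(OCH3) → C:2 H:4 O:1
  CH2 → C:1 H:2
  CH(C2H5) → C:3 H:6
  CH(SH) → C:1 H:2 S:1
  CH3 → C:1 H:3
Element totals:
  C: 10
  H: 21
  I: 1
  O: 1
  S: 1
Molecular formula: C10H21IOS.
Molar mass = 316.241 g/mol.
Mass from S: 1 × 32.06 = 32.060 g/mol.
%S = 32.060 / 316.241 × 100 = 10.14%.

10.14%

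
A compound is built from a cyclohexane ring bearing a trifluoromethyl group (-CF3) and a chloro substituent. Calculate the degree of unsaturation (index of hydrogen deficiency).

1

Atom tally by fragment:
  cyclohexane ring core → C:6 H:12
  (− 2 ring H displaced by substituents)
  + CF3 → C:1 F:3
  + Cl → Cl:1
Element totals:
  C: 7
  H: 10
  Cl: 1
  F: 3
Molecular formula: C7H10ClF3.
DoU = (2C + 2 + N − H − X) / 2 = (2·7 + 2 + 0 − 10 − 4) / 2 = 1.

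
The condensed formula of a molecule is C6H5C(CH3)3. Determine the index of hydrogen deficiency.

4

Element totals:
  C: 10
  H: 14
Molecular formula: C10H14.
DoU = (2C + 2 + N − H − X) / 2 = (2·10 + 2 + 0 − 14 − 0) / 2 = 4.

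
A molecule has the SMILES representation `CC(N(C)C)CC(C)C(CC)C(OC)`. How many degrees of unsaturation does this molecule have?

Atom tally by fragment:
  CH3 → C:1 H:3
  CH(N(CH3)2) → C:3 H:7 N:1
  CH2 → C:1 H:2
  CH(CH3) → C:2 H:4
  CH(C2H5) → C:3 H:6
  CH2OCH3 → C:2 H:5 O:1
Element totals:
  C: 12
  H: 27
  N: 1
  O: 1
Molecular formula: C12H27NO.
DoU = (2C + 2 + N − H − X) / 2 = (2·12 + 2 + 1 − 27 − 0) / 2 = 0.

0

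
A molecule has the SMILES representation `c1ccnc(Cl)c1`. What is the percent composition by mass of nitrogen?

Atom tally by fragment:
  pyridine ring core → C:5 H:5 N:1
  (− 1 ring H displaced by substituents)
  + Cl → Cl:1
Element totals:
  C: 5
  H: 4
  Cl: 1
  N: 1
Molecular formula: C5H4ClN.
Molar mass = 113.544 g/mol.
Mass from N: 1 × 14.007 = 14.007 g/mol.
%N = 14.007 / 113.544 × 100 = 12.34%.

12.34%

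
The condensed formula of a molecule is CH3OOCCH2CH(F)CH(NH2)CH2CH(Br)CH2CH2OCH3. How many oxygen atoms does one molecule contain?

3

Element totals:
  C: 10
  H: 19
  Br: 1
  F: 1
  N: 1
  O: 3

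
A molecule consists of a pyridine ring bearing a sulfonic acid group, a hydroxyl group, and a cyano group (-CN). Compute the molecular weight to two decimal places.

200.17 g/mol

Atom tally by fragment:
  pyridine ring core → C:5 H:5 N:1
  (− 3 ring H displaced by substituents)
  + SO3H → S:1 O:3 H:1
  + OH → O:1 H:1
  + CN → C:1 N:1
Element totals:
  C: 6
  H: 4
  N: 2
  O: 4
  S: 1
Molecular formula: C6H4N2O4S.
  M = 6(12.011) + 4(1.008) + 2(14.007) + 4(15.999) + 32.06
    = 72.066 + 4.032 + 28.014 + 63.996 + 32.060 = 200.168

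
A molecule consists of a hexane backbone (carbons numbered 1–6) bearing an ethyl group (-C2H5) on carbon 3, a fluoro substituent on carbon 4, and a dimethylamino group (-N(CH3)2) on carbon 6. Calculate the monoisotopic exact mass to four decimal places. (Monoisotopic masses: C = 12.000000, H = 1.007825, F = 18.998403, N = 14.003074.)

175.1736

Atom tally by fragment:
  CH3 → C:1 H:3
  CH2 → C:1 H:2
  CH(C2H5) → C:3 H:6
  CH(F) → C:1 H:1 F:1
  CH2 → C:1 H:2
  CH2N(CH3)2 → C:3 H:8 N:1
Element totals:
  C: 10
  H: 22
  F: 1
  N: 1
Molecular formula: C10H22FN.
  M = 10(12.0) + 22(1.007825) + 18.998403 + 14.003074
    = 120.000000 + 22.172150 + 18.998403 + 14.003074 = 175.173627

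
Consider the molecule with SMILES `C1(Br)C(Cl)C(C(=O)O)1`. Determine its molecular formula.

Atom tally by fragment:
  cyclopropane ring core → C:3 H:6
  (− 3 ring H displaced by substituents)
  + Br → Br:1
  + Cl → Cl:1
  + COOH → C:1 H:1 O:2
Element totals:
  C: 4
  H: 4
  Br: 1
  Cl: 1
  O: 2

C4H4BrClO2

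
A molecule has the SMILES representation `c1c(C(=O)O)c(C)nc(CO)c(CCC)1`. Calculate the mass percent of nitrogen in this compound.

6.69%

Atom tally by fragment:
  pyridine ring core → C:5 H:5 N:1
  (− 4 ring H displaced by substituents)
  + COOH → C:1 H:1 O:2
  + CH3 → C:1 H:3
  + CH2OH → C:1 H:3 O:1
  + CH2CH2CH3 → C:3 H:7
Element totals:
  C: 11
  H: 15
  N: 1
  O: 3
Molecular formula: C11H15NO3.
Molar mass = 209.245 g/mol.
Mass from N: 1 × 14.007 = 14.007 g/mol.
%N = 14.007 / 209.245 × 100 = 6.69%.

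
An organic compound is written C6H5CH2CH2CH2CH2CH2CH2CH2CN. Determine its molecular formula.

C14H19N

Atom tally by fragment:
  C6H5CH2 → C:7 H:7
  CH2 → C:1 H:2
  CH2 → C:1 H:2
  CH2 → C:1 H:2
  CH2 → C:1 H:2
  CH2 → C:1 H:2
  CH2CN → C:2 H:2 N:1
Element totals:
  C: 14
  H: 19
  N: 1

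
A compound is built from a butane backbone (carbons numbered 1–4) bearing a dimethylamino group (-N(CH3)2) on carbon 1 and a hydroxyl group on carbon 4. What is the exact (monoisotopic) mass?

117.1154

Atom tally by fragment:
  (CH3)2NCH2 → C:3 H:8 N:1
  CH2 → C:1 H:2
  CH2 → C:1 H:2
  CH2OH → C:1 H:3 O:1
Element totals:
  C: 6
  H: 15
  N: 1
  O: 1
Molecular formula: C6H15NO.
  M = 6(12.0) + 15(1.007825) + 14.003074 + 15.994915
    = 72.000000 + 15.117375 + 14.003074 + 15.994915 = 117.115364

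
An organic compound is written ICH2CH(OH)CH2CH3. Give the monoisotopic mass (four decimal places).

Element totals:
  C: 4
  H: 9
  I: 1
  O: 1
Molecular formula: C4H9IO.
  M = 4(12.0) + 9(1.007825) + 126.904472 + 15.994915
    = 48.000000 + 9.070425 + 126.904472 + 15.994915 = 199.969812

199.9698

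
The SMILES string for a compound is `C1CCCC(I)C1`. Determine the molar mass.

210.06 g/mol

Atom tally by fragment:
  cyclohexane ring core → C:6 H:12
  (− 1 ring H displaced by substituents)
  + I → I:1
Element totals:
  C: 6
  H: 11
  I: 1
Molecular formula: C6H11I.
  M = 6(12.011) + 11(1.008) + 126.904
    = 72.066 + 11.088 + 126.904 = 210.058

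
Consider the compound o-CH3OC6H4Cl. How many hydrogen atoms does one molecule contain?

7

Element totals:
  C: 7
  H: 7
  Cl: 1
  O: 1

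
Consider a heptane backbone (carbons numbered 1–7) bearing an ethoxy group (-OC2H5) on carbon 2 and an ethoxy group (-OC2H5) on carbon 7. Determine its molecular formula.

Atom tally by fragment:
  CH3 → C:1 H:3
  CH(OC2H5) → C:3 H:6 O:1
  CH2 → C:1 H:2
  CH2 → C:1 H:2
  CH2 → C:1 H:2
  CH2 → C:1 H:2
  CH2OC2H5 → C:3 H:7 O:1
Element totals:
  C: 11
  H: 24
  O: 2

C11H24O2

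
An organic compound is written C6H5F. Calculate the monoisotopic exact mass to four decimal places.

Atom tally by fragment:
  benzene ring core → C:6 H:6
  (− 1 ring H displaced by substituents)
  + F → F:1
Element totals:
  C: 6
  H: 5
  F: 1
Molecular formula: C6H5F.
  M = 6(12.0) + 5(1.007825) + 18.998403
    = 72.000000 + 5.039125 + 18.998403 = 96.037528

96.0375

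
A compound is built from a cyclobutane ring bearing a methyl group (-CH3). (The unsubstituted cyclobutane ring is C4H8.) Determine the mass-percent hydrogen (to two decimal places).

Atom tally by fragment:
  cyclobutane ring core → C:4 H:8
  (− 1 ring H displaced by substituents)
  + CH3 → C:1 H:3
Element totals:
  C: 5
  H: 10
Molecular formula: C5H10.
Molar mass = 70.135 g/mol.
Mass from H: 10 × 1.008 = 10.080 g/mol.
%H = 10.080 / 70.135 × 100 = 14.37%.

14.37%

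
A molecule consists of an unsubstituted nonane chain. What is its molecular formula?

C9H20

Atom tally by fragment:
  CH3 → C:1 H:3
  CH2 → C:1 H:2
  CH2 → C:1 H:2
  CH2 → C:1 H:2
  CH2 → C:1 H:2
  CH2 → C:1 H:2
  CH2 → C:1 H:2
  CH2 → C:1 H:2
  CH3 → C:1 H:3
Element totals:
  C: 9
  H: 20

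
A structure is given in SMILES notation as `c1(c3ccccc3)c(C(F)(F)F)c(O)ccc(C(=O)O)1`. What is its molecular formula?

Atom tally by fragment:
  benzene ring core → C:6 H:6
  (− 4 ring H displaced by substituents)
  + C6H5 → C:6 H:5
  + CF3 → C:1 F:3
  + OH → O:1 H:1
  + COOH → C:1 H:1 O:2
Element totals:
  C: 14
  H: 9
  F: 3
  O: 3

C14H9F3O3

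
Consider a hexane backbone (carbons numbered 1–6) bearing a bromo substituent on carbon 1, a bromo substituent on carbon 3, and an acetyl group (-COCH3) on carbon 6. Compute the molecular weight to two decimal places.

Atom tally by fragment:
  BrCH2 → C:1 H:2 Br:1
  CH2 → C:1 H:2
  CH(Br) → C:1 H:1 Br:1
  CH2 → C:1 H:2
  CH2 → C:1 H:2
  CH2COCH3 → C:3 H:5 O:1
Element totals:
  C: 8
  H: 14
  Br: 2
  O: 1
Molecular formula: C8H14Br2O.
  M = 8(12.011) + 14(1.008) + 2(79.904) + 15.999
    = 96.088 + 14.112 + 159.808 + 15.999 = 286.007

286.01 g/mol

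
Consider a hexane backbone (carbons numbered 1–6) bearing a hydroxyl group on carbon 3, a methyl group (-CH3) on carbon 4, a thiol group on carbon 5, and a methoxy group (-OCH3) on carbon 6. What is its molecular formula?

C8H18O2S

Atom tally by fragment:
  CH3 → C:1 H:3
  CH2 → C:1 H:2
  CH(OH) → C:1 H:2 O:1
  CH(CH3) → C:2 H:4
  CH(SH) → C:1 H:2 S:1
  CH2OCH3 → C:2 H:5 O:1
Element totals:
  C: 8
  H: 18
  O: 2
  S: 1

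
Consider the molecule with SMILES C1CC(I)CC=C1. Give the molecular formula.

C6H9I

Atom tally by fragment:
  cyclohexene ring core → C:6 H:10
  (− 1 ring H displaced by substituents)
  + I → I:1
Element totals:
  C: 6
  H: 9
  I: 1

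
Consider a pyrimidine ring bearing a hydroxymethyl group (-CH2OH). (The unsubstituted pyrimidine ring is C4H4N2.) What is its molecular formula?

Atom tally by fragment:
  pyrimidine ring core → C:4 H:4 N:2
  (− 1 ring H displaced by substituents)
  + CH2OH → C:1 H:3 O:1
Element totals:
  C: 5
  H: 6
  N: 2
  O: 1

C5H6N2O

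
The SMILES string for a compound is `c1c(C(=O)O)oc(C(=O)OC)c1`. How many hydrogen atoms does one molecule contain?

Atom tally by fragment:
  furan ring core → C:4 H:4 O:1
  (− 2 ring H displaced by substituents)
  + COOH → C:1 H:1 O:2
  + COOCH3 → C:2 H:3 O:2
Element totals:
  C: 7
  H: 6
  O: 5

6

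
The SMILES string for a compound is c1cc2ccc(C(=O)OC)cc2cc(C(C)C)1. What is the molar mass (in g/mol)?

Atom tally by fragment:
  naphthalene ring system core → C:10 H:8
  (− 2 ring H displaced by substituents)
  + COOCH3 → C:2 H:3 O:2
  + CH(CH3)2 → C:3 H:7
Element totals:
  C: 15
  H: 16
  O: 2
Molecular formula: C15H16O2.
  M = 15(12.011) + 16(1.008) + 2(15.999)
    = 180.165 + 16.128 + 31.998 = 228.291

228.29 g/mol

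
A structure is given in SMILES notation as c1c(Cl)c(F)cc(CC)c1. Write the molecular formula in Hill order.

C8H8ClF

Atom tally by fragment:
  benzene ring core → C:6 H:6
  (− 3 ring H displaced by substituents)
  + Cl → Cl:1
  + F → F:1
  + C2H5 → C:2 H:5
Element totals:
  C: 8
  H: 8
  Cl: 1
  F: 1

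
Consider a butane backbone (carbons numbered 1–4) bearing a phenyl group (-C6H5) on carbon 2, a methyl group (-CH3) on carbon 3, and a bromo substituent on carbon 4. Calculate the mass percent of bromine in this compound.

Atom tally by fragment:
  CH3 → C:1 H:3
  CH(C6H5) → C:7 H:6
  CH(CH3) → C:2 H:4
  CH2Br → C:1 H:2 Br:1
Element totals:
  C: 11
  H: 15
  Br: 1
Molecular formula: C11H15Br.
Molar mass = 227.145 g/mol.
Mass from Br: 1 × 79.904 = 79.904 g/mol.
%Br = 79.904 / 227.145 × 100 = 35.18%.

35.18%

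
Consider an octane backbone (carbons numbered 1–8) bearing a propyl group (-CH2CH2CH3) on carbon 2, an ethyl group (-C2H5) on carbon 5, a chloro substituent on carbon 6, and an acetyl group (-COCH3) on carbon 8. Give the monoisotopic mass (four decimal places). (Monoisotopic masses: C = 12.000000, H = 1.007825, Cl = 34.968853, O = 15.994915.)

260.1907

Atom tally by fragment:
  CH3 → C:1 H:3
  CH(CH2CH2CH3) → C:4 H:8
  CH2 → C:1 H:2
  CH2 → C:1 H:2
  CH(C2H5) → C:3 H:6
  CH(Cl) → C:1 H:1 Cl:1
  CH2 → C:1 H:2
  CH2COCH3 → C:3 H:5 O:1
Element totals:
  C: 15
  H: 29
  Cl: 1
  O: 1
Molecular formula: C15H29ClO.
  M = 15(12.0) + 29(1.007825) + 34.968853 + 15.994915
    = 180.000000 + 29.226925 + 34.968853 + 15.994915 = 260.190693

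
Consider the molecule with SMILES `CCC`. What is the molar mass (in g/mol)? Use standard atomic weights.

Atom tally by fragment:
  CH3 → C:1 H:3
  CH2 → C:1 H:2
  CH3 → C:1 H:3
Element totals:
  C: 3
  H: 8
Molecular formula: C3H8.
  M = 3(12.011) + 8(1.008)
    = 36.033 + 8.064 = 44.097

44.10 g/mol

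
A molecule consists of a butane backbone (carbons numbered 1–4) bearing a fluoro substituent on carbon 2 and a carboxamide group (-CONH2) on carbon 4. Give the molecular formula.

C5H10FNO

Atom tally by fragment:
  CH3 → C:1 H:3
  CH(F) → C:1 H:1 F:1
  CH2 → C:1 H:2
  CH2CONH2 → C:2 H:4 O:1 N:1
Element totals:
  C: 5
  H: 10
  F: 1
  N: 1
  O: 1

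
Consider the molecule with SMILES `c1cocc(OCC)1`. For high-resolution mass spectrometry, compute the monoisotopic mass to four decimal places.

Atom tally by fragment:
  furan ring core → C:4 H:4 O:1
  (− 1 ring H displaced by substituents)
  + OC2H5 → C:2 H:5 O:1
Element totals:
  C: 6
  H: 8
  O: 2
Molecular formula: C6H8O2.
  M = 6(12.0) + 8(1.007825) + 2(15.994915)
    = 72.000000 + 8.062600 + 31.989830 = 112.052430

112.0524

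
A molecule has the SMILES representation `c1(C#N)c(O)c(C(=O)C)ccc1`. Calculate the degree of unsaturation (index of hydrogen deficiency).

7

Atom tally by fragment:
  benzene ring core → C:6 H:6
  (− 3 ring H displaced by substituents)
  + CN → C:1 N:1
  + OH → O:1 H:1
  + COCH3 → C:2 H:3 O:1
Element totals:
  C: 9
  H: 7
  N: 1
  O: 2
Molecular formula: C9H7NO2.
DoU = (2C + 2 + N − H − X) / 2 = (2·9 + 2 + 1 − 7 − 0) / 2 = 7.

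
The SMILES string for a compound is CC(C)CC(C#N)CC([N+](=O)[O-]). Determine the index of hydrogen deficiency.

3

Atom tally by fragment:
  CH3 → C:1 H:3
  CH(CH3) → C:2 H:4
  CH2 → C:1 H:2
  CH(CN) → C:2 H:1 N:1
  CH2 → C:1 H:2
  CH2NO2 → C:1 H:2 N:1 O:2
Element totals:
  C: 8
  H: 14
  N: 2
  O: 2
Molecular formula: C8H14N2O2.
DoU = (2C + 2 + N − H − X) / 2 = (2·8 + 2 + 2 − 14 − 0) / 2 = 3.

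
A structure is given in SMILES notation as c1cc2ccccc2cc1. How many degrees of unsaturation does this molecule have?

7

Atom tally by fragment:
  naphthalene ring system core → C:10 H:8
Element totals:
  C: 10
  H: 8
Molecular formula: C10H8.
DoU = (2C + 2 + N − H − X) / 2 = (2·10 + 2 + 0 − 8 − 0) / 2 = 7.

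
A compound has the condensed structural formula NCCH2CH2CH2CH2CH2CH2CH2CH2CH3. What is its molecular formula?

C10H19N

Atom tally by fragment:
  NCCH2 → C:2 H:2 N:1
  CH2 → C:1 H:2
  CH2 → C:1 H:2
  CH2 → C:1 H:2
  CH2 → C:1 H:2
  CH2 → C:1 H:2
  CH2 → C:1 H:2
  CH2 → C:1 H:2
  CH3 → C:1 H:3
Element totals:
  C: 10
  H: 19
  N: 1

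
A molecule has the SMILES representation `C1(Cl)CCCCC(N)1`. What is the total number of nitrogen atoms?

1

Atom tally by fragment:
  cyclohexane ring core → C:6 H:12
  (− 2 ring H displaced by substituents)
  + Cl → Cl:1
  + NH2 → N:1 H:2
Element totals:
  C: 6
  H: 12
  Cl: 1
  N: 1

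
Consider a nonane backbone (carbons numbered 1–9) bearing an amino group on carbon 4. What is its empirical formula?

C9H21N

Atom tally by fragment:
  CH3 → C:1 H:3
  CH2 → C:1 H:2
  CH2 → C:1 H:2
  CH(NH2) → C:1 H:3 N:1
  CH2 → C:1 H:2
  CH2 → C:1 H:2
  CH2 → C:1 H:2
  CH2 → C:1 H:2
  CH3 → C:1 H:3
Element totals:
  C: 9
  H: 21
  N: 1
Molecular formula: C9H21N.
gcd of subscripts (9, 21, 1) = 1, so the empirical formula equals the molecular formula.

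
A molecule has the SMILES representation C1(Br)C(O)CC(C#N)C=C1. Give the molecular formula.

C7H8BrNO

Atom tally by fragment:
  cyclohexene ring core → C:6 H:10
  (− 3 ring H displaced by substituents)
  + Br → Br:1
  + OH → O:1 H:1
  + CN → C:1 N:1
Element totals:
  C: 7
  H: 8
  Br: 1
  N: 1
  O: 1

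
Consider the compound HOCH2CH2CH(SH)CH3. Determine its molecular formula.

C4H10OS

Atom tally by fragment:
  HOCH2CH2 → C:2 H:5 O:1
  CH(SH) → C:1 H:2 S:1
  CH3 → C:1 H:3
Element totals:
  C: 4
  H: 10
  O: 1
  S: 1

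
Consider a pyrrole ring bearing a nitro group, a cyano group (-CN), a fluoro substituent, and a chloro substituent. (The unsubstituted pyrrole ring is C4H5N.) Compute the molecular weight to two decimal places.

189.53 g/mol

Atom tally by fragment:
  pyrrole ring core → C:4 H:5 N:1
  (− 4 ring H displaced by substituents)
  + NO2 → N:1 O:2
  + CN → C:1 N:1
  + F → F:1
  + Cl → Cl:1
Element totals:
  C: 5
  H: 1
  Cl: 1
  F: 1
  N: 3
  O: 2
Molecular formula: C5HClFN3O2.
  M = 5(12.011) + 1.008 + 35.45 + 18.998 + 3(14.007) + 2(15.999)
    = 60.055 + 1.008 + 35.450 + 18.998 + 42.021 + 31.998 = 189.530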